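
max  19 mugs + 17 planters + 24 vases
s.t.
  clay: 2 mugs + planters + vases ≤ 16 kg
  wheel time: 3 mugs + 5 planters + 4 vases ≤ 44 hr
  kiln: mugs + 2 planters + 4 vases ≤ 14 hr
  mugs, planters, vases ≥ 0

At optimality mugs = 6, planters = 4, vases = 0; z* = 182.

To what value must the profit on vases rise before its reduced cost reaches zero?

27

Check each constraint at x*: clay 16/16 (tight); wheel time 38/44 (slack 6); kiln 14/14 (tight).
Since wheel time is not tight, its dual is 0.
Dual feasibility on the basic columns requires 2·y_clay + 1·y_kiln = 19, 1·y_clay + 2·y_kiln = 17.
This yields shadow prices y_clay = 7, y_kiln = 5.
vases enters the basis when its profit ≥ yᵀa₃ = 7·1 + 5·4 = 27.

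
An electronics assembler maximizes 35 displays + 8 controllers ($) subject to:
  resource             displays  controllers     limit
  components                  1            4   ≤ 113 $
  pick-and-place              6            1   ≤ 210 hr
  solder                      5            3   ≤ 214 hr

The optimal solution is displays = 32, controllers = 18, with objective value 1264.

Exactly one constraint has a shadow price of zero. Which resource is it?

components: 104/113 (slack 9)
pick-and-place: 210/210 (binding)
solder: 214/214 (binding)
By complementary slackness, a constraint with positive slack has shadow price 0 → components.

components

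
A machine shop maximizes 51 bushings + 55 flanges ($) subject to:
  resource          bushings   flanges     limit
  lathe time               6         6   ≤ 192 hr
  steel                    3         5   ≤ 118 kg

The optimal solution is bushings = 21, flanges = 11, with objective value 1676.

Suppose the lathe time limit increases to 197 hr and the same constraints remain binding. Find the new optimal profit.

Both lathe time and steel are binding at x*.
Dual feasibility on the basic columns requires 6·y_lathe time + 3·y_steel = 51, 6·y_lathe time + 5·y_steel = 55.
This yields shadow prices y_lathe time = 7.5, y_steel = 2.
Δz = y_lathe time·Δb = 7.5 × (5) = 37.5, so new z* = 1676 + 37.5 = 1713.5.

1713.5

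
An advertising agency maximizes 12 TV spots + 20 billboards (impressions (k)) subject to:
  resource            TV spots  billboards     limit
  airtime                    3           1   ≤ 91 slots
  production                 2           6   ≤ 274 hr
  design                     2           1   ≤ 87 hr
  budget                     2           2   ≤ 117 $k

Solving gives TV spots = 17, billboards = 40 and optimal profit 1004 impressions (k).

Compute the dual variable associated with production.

3

Binding: airtime and production. Non-binding: design (13 unused), budget (3 unused).
Slack constraints have shadow price 0 (complementary slackness).
Dual feasibility on the basic columns requires 3·y_airtime + 2·y_production = 12, 1·y_airtime + 6·y_production = 20.
Solving: y_airtime = 2, y_production = 3.
Shadow price of production = 3.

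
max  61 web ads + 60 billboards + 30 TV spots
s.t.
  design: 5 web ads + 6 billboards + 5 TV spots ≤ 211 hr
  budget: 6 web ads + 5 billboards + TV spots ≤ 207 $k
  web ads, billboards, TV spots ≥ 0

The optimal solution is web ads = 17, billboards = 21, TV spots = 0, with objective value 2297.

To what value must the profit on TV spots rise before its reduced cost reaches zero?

Check each constraint at x*: design 211/211 (tight); budget 207/207 (tight).
The binding rows give the dual system: 5·y_design + 6·y_budget = 61 and 6·y_design + 5·y_budget = 60.
This yields shadow prices y_design = 5, y_budget = 6.
TV spots enters the basis when its profit ≥ yᵀa₃ = 5·5 + 6·1 = 31.

31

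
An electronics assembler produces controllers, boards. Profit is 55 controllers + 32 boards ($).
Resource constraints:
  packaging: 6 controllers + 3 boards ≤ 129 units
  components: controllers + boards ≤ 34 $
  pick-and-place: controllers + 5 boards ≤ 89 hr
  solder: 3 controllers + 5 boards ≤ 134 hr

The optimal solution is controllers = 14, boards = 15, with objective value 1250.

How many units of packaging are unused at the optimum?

packaging used = 6·14 + 3·15 = 129; slack = 129 − 129 = 0.

0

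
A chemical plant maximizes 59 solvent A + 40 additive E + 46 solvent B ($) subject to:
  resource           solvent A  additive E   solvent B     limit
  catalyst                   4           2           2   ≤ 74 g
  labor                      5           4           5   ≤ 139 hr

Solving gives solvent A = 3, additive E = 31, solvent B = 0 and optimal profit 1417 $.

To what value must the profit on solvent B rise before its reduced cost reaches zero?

Check each constraint at x*: catalyst 74/74 (tight); labor 139/139 (tight).
Dual feasibility on the basic columns requires 4·y_catalyst + 5·y_labor = 59, 2·y_catalyst + 4·y_labor = 40.
Solving: y_catalyst = 6, y_labor = 7.
solvent B enters the basis when its profit ≥ yᵀa₃ = 6·2 + 7·5 = 47.

47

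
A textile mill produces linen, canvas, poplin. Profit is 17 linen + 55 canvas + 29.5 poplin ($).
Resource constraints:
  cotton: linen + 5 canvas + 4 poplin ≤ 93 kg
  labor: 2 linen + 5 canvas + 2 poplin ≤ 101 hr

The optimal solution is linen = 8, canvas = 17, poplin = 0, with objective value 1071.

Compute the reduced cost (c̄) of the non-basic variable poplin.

Check each constraint at x*: cotton 93/93 (tight); labor 101/101 (tight).
The binding rows give the dual system: 1·y_cotton + 2·y_labor = 17 and 5·y_cotton + 5·y_labor = 55.
→ y_cotton = 5 and y_labor = 6.
Reduced cost of poplin: c₃ − yᵀa₃ = 29.5 − (5·4 + 6·2) = 29.5 − 32 = -2.5.

-2.5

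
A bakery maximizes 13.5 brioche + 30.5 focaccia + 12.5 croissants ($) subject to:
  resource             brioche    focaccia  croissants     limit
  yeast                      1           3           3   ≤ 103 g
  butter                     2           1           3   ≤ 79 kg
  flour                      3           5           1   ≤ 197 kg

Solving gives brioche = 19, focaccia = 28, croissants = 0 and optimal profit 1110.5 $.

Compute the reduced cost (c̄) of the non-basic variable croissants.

Binding: yeast and flour. Non-binding: butter (13 unused).
Slack constraints have shadow price 0 (complementary slackness).
From A_Bᵀ y = c: 1·y_yeast + 3·y_flour = 13.5; 3·y_yeast + 5·y_flour = 30.5.
This yields shadow prices y_yeast = 6, y_flour = 2.5.
Reduced cost of croissants: c₃ − yᵀa₃ = 12.5 − (6·3 + 2.5·1) = 12.5 − 20.5 = -8.

-8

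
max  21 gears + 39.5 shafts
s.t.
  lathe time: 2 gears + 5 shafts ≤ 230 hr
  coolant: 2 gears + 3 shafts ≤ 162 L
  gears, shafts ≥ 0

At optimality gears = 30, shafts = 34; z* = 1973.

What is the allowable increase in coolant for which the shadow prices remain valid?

Binding constraints: lathe time, coolant. The basis is B = [[2,5],[2,3]] with det -4.
Per unit increase in coolant, x* moves by d = (1.25, -0.5).
The basis stays optimal until shafts reaches 0; allowable increase = 68 L.

68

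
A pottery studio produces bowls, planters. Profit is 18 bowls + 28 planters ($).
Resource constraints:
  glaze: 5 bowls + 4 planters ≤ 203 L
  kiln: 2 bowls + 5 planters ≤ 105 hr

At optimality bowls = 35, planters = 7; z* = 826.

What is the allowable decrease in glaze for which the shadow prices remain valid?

Binding constraints: glaze, kiln. The basis is B = [[5,4],[2,5]] with det 17.
Per unit decrease in glaze, x* moves by d = (-0.2941, 0.1176).
The basis stays optimal until bowls reaches 0; allowable decrease = 119 L.

119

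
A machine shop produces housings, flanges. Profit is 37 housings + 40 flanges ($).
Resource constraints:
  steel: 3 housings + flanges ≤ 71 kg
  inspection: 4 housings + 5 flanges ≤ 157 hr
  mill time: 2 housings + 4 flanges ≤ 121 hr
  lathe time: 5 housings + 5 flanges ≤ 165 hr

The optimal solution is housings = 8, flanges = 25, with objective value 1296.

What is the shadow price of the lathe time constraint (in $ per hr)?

Check each constraint at x*: steel 49/71 (slack 22); inspection 157/157 (tight); mill time 116/121 (slack 5); lathe time 165/165 (tight).
Since steel, mill time are not tight, their duals are 0.
The binding rows give the dual system: 4·y_inspection + 5·y_lathe time = 37 and 5·y_inspection + 5·y_lathe time = 40.
This yields shadow prices y_inspection = 3, y_lathe time = 5.
Shadow price of lathe time = 5.

5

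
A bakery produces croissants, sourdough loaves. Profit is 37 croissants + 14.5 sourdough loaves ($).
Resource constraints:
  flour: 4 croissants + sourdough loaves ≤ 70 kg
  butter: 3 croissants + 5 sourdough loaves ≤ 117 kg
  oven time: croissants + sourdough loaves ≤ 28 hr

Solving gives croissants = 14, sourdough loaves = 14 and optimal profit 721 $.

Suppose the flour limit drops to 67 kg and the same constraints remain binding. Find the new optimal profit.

698.5

At the optimum: flour uses 70 of 70 (binding); butter uses 112 of 117 (slack = 5); oven time uses 28 of 28 (binding).
By complementary slackness, y = 0 for the non-binding constraint.
Dual feasibility on the basic columns requires 4·y_flour + 1·y_oven time = 37, 1·y_flour + 1·y_oven time = 14.5.
→ y_flour = 7.5 and y_oven time = 7.
Δz = y_flour·Δb = 7.5 × (-3) = -22.5, so new z* = 721 − 22.5 = 698.5.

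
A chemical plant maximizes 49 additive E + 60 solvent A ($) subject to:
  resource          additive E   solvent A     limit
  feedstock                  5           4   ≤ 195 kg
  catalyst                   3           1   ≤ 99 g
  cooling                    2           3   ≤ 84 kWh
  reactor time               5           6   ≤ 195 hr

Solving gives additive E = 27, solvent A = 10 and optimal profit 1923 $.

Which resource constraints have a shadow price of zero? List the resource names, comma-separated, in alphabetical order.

catalyst, feedstock

feedstock: 175/195 (slack 20)
catalyst: 91/99 (slack 8)
cooling: 84/84 (binding)
reactor time: 195/195 (binding)
By complementary slackness, a constraint with positive slack has shadow price 0 → catalyst, feedstock.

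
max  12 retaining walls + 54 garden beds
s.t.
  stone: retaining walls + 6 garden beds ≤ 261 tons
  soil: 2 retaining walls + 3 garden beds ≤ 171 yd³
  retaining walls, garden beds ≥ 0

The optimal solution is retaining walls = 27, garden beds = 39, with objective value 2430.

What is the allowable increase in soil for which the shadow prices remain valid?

351

Binding constraints: stone, soil. The basis is B = [[1,6],[2,3]] with det -9.
Per unit increase in soil, x* moves by d = (0.6667, -0.1111).
The basis stays optimal until garden beds reaches 0; allowable increase = 351 yd³.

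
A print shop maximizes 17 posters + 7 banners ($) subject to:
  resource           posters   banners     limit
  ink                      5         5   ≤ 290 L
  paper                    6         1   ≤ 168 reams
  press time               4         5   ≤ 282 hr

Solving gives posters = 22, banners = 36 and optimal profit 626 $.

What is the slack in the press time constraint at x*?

14

press time used = 4·22 + 5·36 = 268; slack = 282 − 268 = 14.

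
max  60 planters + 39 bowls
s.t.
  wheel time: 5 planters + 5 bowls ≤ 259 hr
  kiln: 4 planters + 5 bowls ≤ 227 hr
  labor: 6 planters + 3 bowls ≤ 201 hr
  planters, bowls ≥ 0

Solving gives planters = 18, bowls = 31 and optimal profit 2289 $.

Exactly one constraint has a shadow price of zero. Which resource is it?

wheel time: 245/259 (slack 14)
kiln: 227/227 (binding)
labor: 201/201 (binding)
By complementary slackness, a constraint with positive slack has shadow price 0 → wheel time.

wheel time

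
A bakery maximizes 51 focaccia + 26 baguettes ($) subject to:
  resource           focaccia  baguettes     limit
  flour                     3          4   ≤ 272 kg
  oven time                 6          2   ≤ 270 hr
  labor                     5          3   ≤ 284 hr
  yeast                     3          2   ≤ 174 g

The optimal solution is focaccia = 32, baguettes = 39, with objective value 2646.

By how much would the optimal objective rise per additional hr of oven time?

4

Binding: oven time and yeast. Non-binding: flour (20 unused), labor (7 unused).
Since flour, labor are not tight, their duals are 0.
The binding rows give the dual system: 6·y_oven time + 3·y_yeast = 51 and 2·y_oven time + 2·y_yeast = 26.
Solving: y_oven time = 4, y_yeast = 9.
Shadow price of oven time = 4.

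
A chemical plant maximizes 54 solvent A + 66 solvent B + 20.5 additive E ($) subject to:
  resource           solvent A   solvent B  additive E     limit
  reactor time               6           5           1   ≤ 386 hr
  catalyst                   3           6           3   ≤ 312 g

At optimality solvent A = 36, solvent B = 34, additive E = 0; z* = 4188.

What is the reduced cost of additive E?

-3.5

Both reactor time and catalyst are binding at x*.
The binding rows give the dual system: 6·y_reactor time + 3·y_catalyst = 54 and 5·y_reactor time + 6·y_catalyst = 66.
→ y_reactor time = 6 and y_catalyst = 6.
Reduced cost of additive E: c₃ − yᵀa₃ = 20.5 − (6·1 + 6·3) = 20.5 − 24 = -3.5.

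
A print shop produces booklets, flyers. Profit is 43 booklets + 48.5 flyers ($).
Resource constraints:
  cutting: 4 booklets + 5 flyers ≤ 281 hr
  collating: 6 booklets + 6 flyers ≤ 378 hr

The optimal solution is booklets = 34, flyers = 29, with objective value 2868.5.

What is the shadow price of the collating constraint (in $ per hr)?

3.5

Check each constraint at x*: cutting 281/281 (tight); collating 378/378 (tight).
The binding rows give the dual system: 4·y_cutting + 6·y_collating = 43 and 5·y_cutting + 6·y_collating = 48.5.
→ y_cutting = 5.5 and y_collating = 3.5.
Shadow price of collating = 3.5.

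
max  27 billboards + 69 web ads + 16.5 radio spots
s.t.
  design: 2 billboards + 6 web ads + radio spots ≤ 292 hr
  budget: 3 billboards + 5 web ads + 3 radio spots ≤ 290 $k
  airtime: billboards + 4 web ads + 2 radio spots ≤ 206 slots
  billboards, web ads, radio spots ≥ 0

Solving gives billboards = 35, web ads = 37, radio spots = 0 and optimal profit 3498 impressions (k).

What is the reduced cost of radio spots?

Binding: design and budget. Non-binding: airtime (23 unused).
Since airtime is not tight, its dual is 0.
Dual feasibility on the basic columns requires 2·y_design + 3·y_budget = 27, 6·y_design + 5·y_budget = 69.
→ y_design = 9 and y_budget = 3.
Reduced cost of radio spots: c₃ − yᵀa₃ = 16.5 − (9·1 + 3·3) = 16.5 − 18 = -1.5.

-1.5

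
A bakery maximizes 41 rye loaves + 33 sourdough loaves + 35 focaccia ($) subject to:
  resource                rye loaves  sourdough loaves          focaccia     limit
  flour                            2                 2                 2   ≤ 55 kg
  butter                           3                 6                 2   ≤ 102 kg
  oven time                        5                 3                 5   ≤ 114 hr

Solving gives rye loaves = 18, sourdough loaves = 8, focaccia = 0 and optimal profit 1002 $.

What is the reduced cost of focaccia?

-4

Check each constraint at x*: flour 52/55 (slack 3); butter 102/102 (tight); oven time 114/114 (tight).
Since flour is not tight, its dual is 0.
The binding rows give the dual system: 3·y_butter + 5·y_oven time = 41 and 6·y_butter + 3·y_oven time = 33.
→ y_butter = 2 and y_oven time = 7.
Reduced cost of focaccia: c₃ − yᵀa₃ = 35 − (2·2 + 7·5) = 35 − 39 = -4.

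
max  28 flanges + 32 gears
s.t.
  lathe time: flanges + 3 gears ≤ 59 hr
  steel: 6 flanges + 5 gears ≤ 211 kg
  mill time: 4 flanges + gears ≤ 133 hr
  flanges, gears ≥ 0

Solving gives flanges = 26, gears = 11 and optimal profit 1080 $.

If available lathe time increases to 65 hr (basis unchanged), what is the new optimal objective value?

1104

Check each constraint at x*: lathe time 59/59 (tight); steel 211/211 (tight); mill time 115/133 (slack 18).
Since mill time is not tight, its dual is 0.
Dual feasibility on the basic columns requires 1·y_lathe time + 6·y_steel = 28, 3·y_lathe time + 5·y_steel = 32.
→ y_lathe time = 4 and y_steel = 4.
Δz = y_lathe time·Δb = 4 × (6) = 24, so new z* = 1080 + 24 = 1104.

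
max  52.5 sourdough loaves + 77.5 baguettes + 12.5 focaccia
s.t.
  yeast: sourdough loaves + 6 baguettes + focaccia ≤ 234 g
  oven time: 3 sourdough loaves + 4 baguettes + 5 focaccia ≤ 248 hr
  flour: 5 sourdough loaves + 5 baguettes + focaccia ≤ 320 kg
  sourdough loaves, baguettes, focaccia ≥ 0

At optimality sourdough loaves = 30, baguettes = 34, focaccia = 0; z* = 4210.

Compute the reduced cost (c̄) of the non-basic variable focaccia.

-2

At the optimum: yeast uses 234 of 234 (binding); oven time uses 226 of 248 (slack = 22); flour uses 320 of 320 (binding).
By complementary slackness, y = 0 for the non-binding constraint.
From A_Bᵀ y = c: 1·y_yeast + 5·y_flour = 52.5; 6·y_yeast + 5·y_flour = 77.5.
→ y_yeast = 5 and y_flour = 9.5.
Reduced cost of focaccia: c₃ − yᵀa₃ = 12.5 − (5·1 + 9.5·1) = 12.5 − 14.5 = -2.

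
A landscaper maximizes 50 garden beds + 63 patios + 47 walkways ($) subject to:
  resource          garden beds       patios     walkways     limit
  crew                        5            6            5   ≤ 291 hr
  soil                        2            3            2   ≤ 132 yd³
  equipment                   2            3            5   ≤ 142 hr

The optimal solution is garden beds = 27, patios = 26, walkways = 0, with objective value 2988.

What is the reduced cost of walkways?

-3

Binding: crew and soil. Non-binding: equipment (10 unused).
By complementary slackness, y = 0 for the non-binding constraint.
Dual feasibility on the basic columns requires 5·y_crew + 2·y_soil = 50, 6·y_crew + 3·y_soil = 63.
This yields shadow prices y_crew = 8, y_soil = 5.
Reduced cost of walkways: c₃ − yᵀa₃ = 47 − (8·5 + 5·2) = 47 − 50 = -3.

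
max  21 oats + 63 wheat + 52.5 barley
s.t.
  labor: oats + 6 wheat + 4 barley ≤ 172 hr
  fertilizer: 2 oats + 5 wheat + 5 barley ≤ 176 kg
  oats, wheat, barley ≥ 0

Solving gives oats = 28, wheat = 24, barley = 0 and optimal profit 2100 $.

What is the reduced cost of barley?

-4.5

Check each constraint at x*: labor 172/172 (tight); fertilizer 176/176 (tight).
From A_Bᵀ y = c: 1·y_labor + 2·y_fertilizer = 21; 6·y_labor + 5·y_fertilizer = 63.
→ y_labor = 3 and y_fertilizer = 9.
Reduced cost of barley: c₃ − yᵀa₃ = 52.5 − (3·4 + 9·5) = 52.5 − 57 = -4.5.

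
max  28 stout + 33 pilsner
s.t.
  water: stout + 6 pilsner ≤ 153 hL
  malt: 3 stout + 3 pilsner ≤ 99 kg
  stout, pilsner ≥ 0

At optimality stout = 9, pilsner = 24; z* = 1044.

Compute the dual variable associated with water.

1

At the optimum: water uses 153 of 153 (binding); malt uses 99 of 99 (binding).
Dual feasibility on the basic columns requires 1·y_water + 3·y_malt = 28, 6·y_water + 3·y_malt = 33.
→ y_water = 1 and y_malt = 9.
Shadow price of water = 1.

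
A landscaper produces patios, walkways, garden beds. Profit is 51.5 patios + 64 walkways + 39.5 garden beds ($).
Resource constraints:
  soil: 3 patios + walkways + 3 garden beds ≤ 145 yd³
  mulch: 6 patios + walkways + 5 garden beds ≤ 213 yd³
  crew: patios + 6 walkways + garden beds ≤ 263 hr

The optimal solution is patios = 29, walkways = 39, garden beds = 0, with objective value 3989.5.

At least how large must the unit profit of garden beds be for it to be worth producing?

At the optimum: soil uses 126 of 145 (slack = 19); mulch uses 213 of 213 (binding); crew uses 263 of 263 (binding).
Since soil is not tight, its dual is 0.
Dual feasibility on the basic columns requires 6·y_mulch + 1·y_crew = 51.5, 1·y_mulch + 6·y_crew = 64.
Solving: y_mulch = 7, y_crew = 9.5.
garden beds enters the basis when its profit ≥ yᵀa₃ = 7·5 + 9.5·1 = 44.5.

44.5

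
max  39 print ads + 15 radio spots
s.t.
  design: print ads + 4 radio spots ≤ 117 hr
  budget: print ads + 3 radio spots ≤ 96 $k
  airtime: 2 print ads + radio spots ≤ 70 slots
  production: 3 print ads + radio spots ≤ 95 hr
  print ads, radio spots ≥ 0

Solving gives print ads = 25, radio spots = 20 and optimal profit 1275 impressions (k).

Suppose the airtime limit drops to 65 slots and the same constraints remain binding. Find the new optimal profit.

1245

Binding: airtime and production. Non-binding: design (12 unused), budget (11 unused).
By complementary slackness, y = 0 for the non-binding constraints.
From A_Bᵀ y = c: 2·y_airtime + 3·y_production = 39; 1·y_airtime + 1·y_production = 15.
Solving: y_airtime = 6, y_production = 9.
Δz = y_airtime·Δb = 6 × (-5) = -30, so new z* = 1275 − 30 = 1245.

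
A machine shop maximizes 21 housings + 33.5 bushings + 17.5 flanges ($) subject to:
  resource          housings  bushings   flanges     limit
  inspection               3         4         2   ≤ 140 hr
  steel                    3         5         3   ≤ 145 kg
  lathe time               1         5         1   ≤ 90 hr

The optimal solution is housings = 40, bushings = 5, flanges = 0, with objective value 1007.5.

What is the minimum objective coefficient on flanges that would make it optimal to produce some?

At the optimum: inspection uses 140 of 140 (binding); steel uses 145 of 145 (binding); lathe time uses 65 of 90 (slack = 25).
Slack constraints have shadow price 0 (complementary slackness).
From A_Bᵀ y = c: 3·y_inspection + 3·y_steel = 21; 4·y_inspection + 5·y_steel = 33.5.
→ y_inspection = 1.5 and y_steel = 5.5.
flanges enters the basis when its profit ≥ yᵀa₃ = 1.5·2 + 5.5·3 = 19.5.

19.5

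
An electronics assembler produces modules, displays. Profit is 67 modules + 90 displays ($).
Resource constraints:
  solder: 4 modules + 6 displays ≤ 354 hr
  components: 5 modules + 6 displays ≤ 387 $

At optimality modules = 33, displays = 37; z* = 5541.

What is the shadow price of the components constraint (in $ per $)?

7

Check each constraint at x*: solder 354/354 (tight); components 387/387 (tight).
Dual feasibility on the basic columns requires 4·y_solder + 5·y_components = 67, 6·y_solder + 6·y_components = 90.
This yields shadow prices y_solder = 8, y_components = 7.
Shadow price of components = 7.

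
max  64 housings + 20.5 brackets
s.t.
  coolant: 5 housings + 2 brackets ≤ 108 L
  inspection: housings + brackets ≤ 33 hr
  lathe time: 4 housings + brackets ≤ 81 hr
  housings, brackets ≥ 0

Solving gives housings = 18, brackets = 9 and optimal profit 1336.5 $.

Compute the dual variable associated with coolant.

At the optimum: coolant uses 108 of 108 (binding); inspection uses 27 of 33 (slack = 6); lathe time uses 81 of 81 (binding).
Slack constraints have shadow price 0 (complementary slackness).
Dual feasibility on the basic columns requires 5·y_coolant + 4·y_lathe time = 64, 2·y_coolant + 1·y_lathe time = 20.5.
This yields shadow prices y_coolant = 6, y_lathe time = 8.5.
Shadow price of coolant = 6.

6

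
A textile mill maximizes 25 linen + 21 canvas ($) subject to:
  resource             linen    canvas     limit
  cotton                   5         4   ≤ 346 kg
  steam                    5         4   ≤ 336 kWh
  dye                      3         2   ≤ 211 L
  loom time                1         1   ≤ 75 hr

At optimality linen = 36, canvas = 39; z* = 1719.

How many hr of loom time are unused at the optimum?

loom time used = 1·36 + 1·39 = 75; slack = 75 − 75 = 0.

0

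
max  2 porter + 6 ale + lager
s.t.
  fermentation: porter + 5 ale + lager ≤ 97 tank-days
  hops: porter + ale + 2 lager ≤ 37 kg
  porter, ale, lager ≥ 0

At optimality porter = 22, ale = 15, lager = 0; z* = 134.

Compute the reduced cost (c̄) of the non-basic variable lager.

At the optimum: fermentation uses 97 of 97 (binding); hops uses 37 of 37 (binding).
Dual feasibility on the basic columns requires 1·y_fermentation + 1·y_hops = 2, 5·y_fermentation + 1·y_hops = 6.
→ y_fermentation = 1 and y_hops = 1.
Reduced cost of lager: c₃ − yᵀa₃ = 1 − (1·1 + 1·2) = 1 − 3 = -2.

-2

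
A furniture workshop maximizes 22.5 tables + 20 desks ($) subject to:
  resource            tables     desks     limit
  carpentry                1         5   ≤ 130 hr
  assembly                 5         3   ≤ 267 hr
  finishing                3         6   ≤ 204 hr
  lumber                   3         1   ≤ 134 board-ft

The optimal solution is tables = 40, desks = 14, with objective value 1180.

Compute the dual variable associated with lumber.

At the optimum: carpentry uses 110 of 130 (slack = 20); assembly uses 242 of 267 (slack = 25); finishing uses 204 of 204 (binding); lumber uses 134 of 134 (binding).
Since carpentry, assembly are not tight, their duals are 0.
Dual feasibility on the basic columns requires 3·y_finishing + 3·y_lumber = 22.5, 6·y_finishing + 1·y_lumber = 20.
→ y_finishing = 2.5 and y_lumber = 5.
Shadow price of lumber = 5.

5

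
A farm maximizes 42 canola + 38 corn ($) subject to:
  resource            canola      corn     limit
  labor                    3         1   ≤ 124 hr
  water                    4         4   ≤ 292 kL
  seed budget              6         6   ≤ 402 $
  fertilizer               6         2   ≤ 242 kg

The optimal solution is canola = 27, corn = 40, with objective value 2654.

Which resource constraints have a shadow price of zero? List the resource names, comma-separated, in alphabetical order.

labor, water

labor: 121/124 (slack 3)
water: 268/292 (slack 24)
seed budget: 402/402 (binding)
fertilizer: 242/242 (binding)
By complementary slackness, a constraint with positive slack has shadow price 0 → labor, water.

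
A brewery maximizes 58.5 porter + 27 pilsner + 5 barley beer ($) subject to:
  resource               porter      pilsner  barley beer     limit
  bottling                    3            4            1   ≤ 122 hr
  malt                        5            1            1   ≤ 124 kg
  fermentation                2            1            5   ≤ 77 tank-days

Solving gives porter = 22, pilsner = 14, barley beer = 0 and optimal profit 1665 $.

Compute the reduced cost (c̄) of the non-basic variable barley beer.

Binding: bottling and malt. Non-binding: fermentation (19 unused).
By complementary slackness, y = 0 for the non-binding constraint.
Dual feasibility on the basic columns requires 3·y_bottling + 5·y_malt = 58.5, 4·y_bottling + 1·y_malt = 27.
This yields shadow prices y_bottling = 4.5, y_malt = 9.
Reduced cost of barley beer: c₃ − yᵀa₃ = 5 − (4.5·1 + 9·1) = 5 − 13.5 = -8.5.

-8.5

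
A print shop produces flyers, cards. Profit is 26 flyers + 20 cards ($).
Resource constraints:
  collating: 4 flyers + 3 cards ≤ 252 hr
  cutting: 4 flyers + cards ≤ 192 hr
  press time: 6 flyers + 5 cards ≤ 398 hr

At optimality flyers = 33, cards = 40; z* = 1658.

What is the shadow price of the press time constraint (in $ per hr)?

At the optimum: collating uses 252 of 252 (binding); cutting uses 172 of 192 (slack = 20); press time uses 398 of 398 (binding).
Since cutting is not tight, its dual is 0.
The binding rows give the dual system: 4·y_collating + 6·y_press time = 26 and 3·y_collating + 5·y_press time = 20.
Solving: y_collating = 5, y_press time = 1.
Shadow price of press time = 1.

1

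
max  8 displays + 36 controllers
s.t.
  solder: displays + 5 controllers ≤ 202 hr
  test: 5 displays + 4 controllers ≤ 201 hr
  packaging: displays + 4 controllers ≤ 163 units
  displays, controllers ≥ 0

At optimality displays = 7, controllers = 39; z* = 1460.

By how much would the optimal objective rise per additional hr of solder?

At the optimum: solder uses 202 of 202 (binding); test uses 191 of 201 (slack = 10); packaging uses 163 of 163 (binding).
By complementary slackness, y = 0 for the non-binding constraint.
Dual feasibility on the basic columns requires 1·y_solder + 1·y_packaging = 8, 5·y_solder + 4·y_packaging = 36.
Solving: y_solder = 4, y_packaging = 4.
Shadow price of solder = 4.

4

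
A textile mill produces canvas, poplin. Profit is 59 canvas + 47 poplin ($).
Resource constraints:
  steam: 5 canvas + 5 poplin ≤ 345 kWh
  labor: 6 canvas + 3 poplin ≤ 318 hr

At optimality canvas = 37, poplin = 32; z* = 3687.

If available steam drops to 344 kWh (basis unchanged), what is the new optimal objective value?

3680

Both steam and labor are binding at x*.
Dual feasibility on the basic columns requires 5·y_steam + 6·y_labor = 59, 5·y_steam + 3·y_labor = 47.
This yields shadow prices y_steam = 7, y_labor = 4.
Δz = y_steam·Δb = 7 × (-1) = -7, so new z* = 3687 − 7 = 3680.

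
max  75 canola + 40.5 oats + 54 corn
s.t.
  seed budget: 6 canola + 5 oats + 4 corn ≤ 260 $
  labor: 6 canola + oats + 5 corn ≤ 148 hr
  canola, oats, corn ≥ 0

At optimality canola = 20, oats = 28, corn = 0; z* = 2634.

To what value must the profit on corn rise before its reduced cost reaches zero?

55.5

At the optimum: seed budget uses 260 of 260 (binding); labor uses 148 of 148 (binding).
The binding rows give the dual system: 6·y_seed budget + 6·y_labor = 75 and 5·y_seed budget + 1·y_labor = 40.5.
This yields shadow prices y_seed budget = 7, y_labor = 5.5.
corn enters the basis when its profit ≥ yᵀa₃ = 7·4 + 5.5·5 = 55.5.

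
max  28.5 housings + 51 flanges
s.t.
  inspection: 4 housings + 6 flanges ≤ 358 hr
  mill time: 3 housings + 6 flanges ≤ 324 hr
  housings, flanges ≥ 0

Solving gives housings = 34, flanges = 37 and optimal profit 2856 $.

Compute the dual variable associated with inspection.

At the optimum: inspection uses 358 of 358 (binding); mill time uses 324 of 324 (binding).
Dual feasibility on the basic columns requires 4·y_inspection + 3·y_mill time = 28.5, 6·y_inspection + 6·y_mill time = 51.
This yields shadow prices y_inspection = 3, y_mill time = 5.5.
Shadow price of inspection = 3.

3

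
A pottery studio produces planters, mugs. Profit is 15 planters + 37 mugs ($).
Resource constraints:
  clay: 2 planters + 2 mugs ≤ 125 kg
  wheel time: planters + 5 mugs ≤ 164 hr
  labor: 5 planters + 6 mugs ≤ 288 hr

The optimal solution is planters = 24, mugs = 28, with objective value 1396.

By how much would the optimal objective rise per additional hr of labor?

2

At the optimum: clay uses 104 of 125 (slack = 21); wheel time uses 164 of 164 (binding); labor uses 288 of 288 (binding).
By complementary slackness, y = 0 for the non-binding constraint.
The binding rows give the dual system: 1·y_wheel time + 5·y_labor = 15 and 5·y_wheel time + 6·y_labor = 37.
This yields shadow prices y_wheel time = 5, y_labor = 2.
Shadow price of labor = 2.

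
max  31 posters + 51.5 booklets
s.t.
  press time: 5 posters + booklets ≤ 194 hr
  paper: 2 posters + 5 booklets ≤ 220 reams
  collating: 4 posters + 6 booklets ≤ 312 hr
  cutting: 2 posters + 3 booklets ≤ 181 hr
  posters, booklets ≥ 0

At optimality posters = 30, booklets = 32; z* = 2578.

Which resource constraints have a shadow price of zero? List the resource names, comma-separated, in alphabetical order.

cutting, press time

press time: 182/194 (slack 12)
paper: 220/220 (binding)
collating: 312/312 (binding)
cutting: 156/181 (slack 25)
By complementary slackness, a constraint with positive slack has shadow price 0 → cutting, press time.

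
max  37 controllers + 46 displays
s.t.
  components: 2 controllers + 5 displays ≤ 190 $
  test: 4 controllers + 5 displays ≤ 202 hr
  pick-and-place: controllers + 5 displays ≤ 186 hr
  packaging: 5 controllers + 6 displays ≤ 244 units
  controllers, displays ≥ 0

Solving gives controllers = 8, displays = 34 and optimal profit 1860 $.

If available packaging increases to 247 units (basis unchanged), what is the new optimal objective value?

1863

Check each constraint at x*: components 186/190 (slack 4); test 202/202 (tight); pick-and-place 178/186 (slack 8); packaging 244/244 (tight).
Slack constraints have shadow price 0 (complementary slackness).
The binding rows give the dual system: 4·y_test + 5·y_packaging = 37 and 5·y_test + 6·y_packaging = 46.
Solving: y_test = 8, y_packaging = 1.
Δz = y_packaging·Δb = 1 × (3) = 3, so new z* = 1860 + 3 = 1863.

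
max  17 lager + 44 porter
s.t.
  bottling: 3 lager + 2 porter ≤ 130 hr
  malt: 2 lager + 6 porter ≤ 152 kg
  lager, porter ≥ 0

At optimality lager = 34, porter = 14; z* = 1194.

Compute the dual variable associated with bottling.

1

Both bottling and malt are binding at x*.
The binding rows give the dual system: 3·y_bottling + 2·y_malt = 17 and 2·y_bottling + 6·y_malt = 44.
→ y_bottling = 1 and y_malt = 7.
Shadow price of bottling = 1.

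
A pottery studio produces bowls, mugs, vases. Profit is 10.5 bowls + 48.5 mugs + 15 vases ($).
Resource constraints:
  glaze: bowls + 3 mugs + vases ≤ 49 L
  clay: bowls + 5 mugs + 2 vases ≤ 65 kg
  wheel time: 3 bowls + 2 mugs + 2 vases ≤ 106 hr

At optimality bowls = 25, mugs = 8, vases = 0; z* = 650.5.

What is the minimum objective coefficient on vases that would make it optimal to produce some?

At the optimum: glaze uses 49 of 49 (binding); clay uses 65 of 65 (binding); wheel time uses 91 of 106 (slack = 15).
Slack constraints have shadow price 0 (complementary slackness).
The binding rows give the dual system: 1·y_glaze + 1·y_clay = 10.5 and 3·y_glaze + 5·y_clay = 48.5.
→ y_glaze = 2 and y_clay = 8.5.
vases enters the basis when its profit ≥ yᵀa₃ = 2·1 + 8.5·2 = 19.

19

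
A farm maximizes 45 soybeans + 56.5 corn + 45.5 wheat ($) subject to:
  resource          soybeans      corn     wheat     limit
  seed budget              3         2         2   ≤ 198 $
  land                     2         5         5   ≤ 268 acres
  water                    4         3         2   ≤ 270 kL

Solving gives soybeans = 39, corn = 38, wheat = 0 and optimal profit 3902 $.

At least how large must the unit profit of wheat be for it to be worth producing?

48.5

Binding: land and water. Non-binding: seed budget (5 unused).
Since seed budget is not tight, its dual is 0.
The binding rows give the dual system: 2·y_land + 4·y_water = 45 and 5·y_land + 3·y_water = 56.5.
→ y_land = 6.5 and y_water = 8.
wheat enters the basis when its profit ≥ yᵀa₃ = 6.5·5 + 8·2 = 48.5.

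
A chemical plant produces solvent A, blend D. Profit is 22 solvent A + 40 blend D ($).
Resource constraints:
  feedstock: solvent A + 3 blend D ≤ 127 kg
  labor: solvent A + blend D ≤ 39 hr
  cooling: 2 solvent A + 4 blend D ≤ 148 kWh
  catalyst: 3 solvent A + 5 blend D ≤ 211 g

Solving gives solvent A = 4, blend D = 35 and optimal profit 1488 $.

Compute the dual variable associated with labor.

4

Binding: labor and cooling. Non-binding: feedstock (18 unused), catalyst (24 unused).
Slack constraints have shadow price 0 (complementary slackness).
The binding rows give the dual system: 1·y_labor + 2·y_cooling = 22 and 1·y_labor + 4·y_cooling = 40.
→ y_labor = 4 and y_cooling = 9.
Shadow price of labor = 4.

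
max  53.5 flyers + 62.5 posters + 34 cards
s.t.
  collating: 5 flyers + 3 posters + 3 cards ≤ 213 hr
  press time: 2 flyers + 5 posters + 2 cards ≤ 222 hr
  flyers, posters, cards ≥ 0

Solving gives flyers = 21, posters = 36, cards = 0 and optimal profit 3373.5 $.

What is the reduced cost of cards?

At the optimum: collating uses 213 of 213 (binding); press time uses 222 of 222 (binding).
Dual feasibility on the basic columns requires 5·y_collating + 2·y_press time = 53.5, 3·y_collating + 5·y_press time = 62.5.
Solving: y_collating = 7.5, y_press time = 8.
Reduced cost of cards: c₃ − yᵀa₃ = 34 − (7.5·3 + 8·2) = 34 − 38.5 = -4.5.

-4.5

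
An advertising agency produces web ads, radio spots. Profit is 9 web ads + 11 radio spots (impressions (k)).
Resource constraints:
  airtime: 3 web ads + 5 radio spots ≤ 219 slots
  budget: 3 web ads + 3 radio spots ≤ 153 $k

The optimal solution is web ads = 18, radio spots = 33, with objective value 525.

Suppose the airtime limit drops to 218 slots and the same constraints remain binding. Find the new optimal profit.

Both airtime and budget are binding at x*.
The binding rows give the dual system: 3·y_airtime + 3·y_budget = 9 and 5·y_airtime + 3·y_budget = 11.
→ y_airtime = 1 and y_budget = 2.
Δz = y_airtime·Δb = 1 × (-1) = -1, so new z* = 525 − 1 = 524.

524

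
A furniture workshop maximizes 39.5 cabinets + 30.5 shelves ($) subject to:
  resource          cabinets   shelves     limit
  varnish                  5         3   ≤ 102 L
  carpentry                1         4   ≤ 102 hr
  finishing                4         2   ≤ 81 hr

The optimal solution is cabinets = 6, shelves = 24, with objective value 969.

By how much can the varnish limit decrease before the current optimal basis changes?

25.5

Binding constraints: varnish, carpentry. The basis is B = [[5,3],[1,4]] with det 17.
Per unit decrease in varnish, x* moves by d = (-0.2353, 0.0588).
The basis stays optimal until cabinets reaches 0; allowable decrease = 25.5 L.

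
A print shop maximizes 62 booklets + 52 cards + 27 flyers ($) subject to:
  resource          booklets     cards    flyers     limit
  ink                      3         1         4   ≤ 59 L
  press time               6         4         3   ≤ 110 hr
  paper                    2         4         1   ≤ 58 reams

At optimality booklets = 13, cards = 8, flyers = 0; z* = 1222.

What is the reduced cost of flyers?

-4

Binding: press time and paper. Non-binding: ink (12 unused).
Since ink is not tight, its dual is 0.
Dual feasibility on the basic columns requires 6·y_press time + 2·y_paper = 62, 4·y_press time + 4·y_paper = 52.
This yields shadow prices y_press time = 9, y_paper = 4.
Reduced cost of flyers: c₃ − yᵀa₃ = 27 − (9·3 + 4·1) = 27 − 31 = -4.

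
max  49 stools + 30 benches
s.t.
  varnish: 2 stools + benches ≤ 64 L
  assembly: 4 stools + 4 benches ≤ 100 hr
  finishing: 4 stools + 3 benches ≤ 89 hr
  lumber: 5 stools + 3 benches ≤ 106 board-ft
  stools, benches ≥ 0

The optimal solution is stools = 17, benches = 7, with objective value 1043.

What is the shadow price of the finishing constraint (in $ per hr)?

1

At the optimum: varnish uses 41 of 64 (slack = 23); assembly uses 96 of 100 (slack = 4); finishing uses 89 of 89 (binding); lumber uses 106 of 106 (binding).
Slack constraints have shadow price 0 (complementary slackness).
From A_Bᵀ y = c: 4·y_finishing + 5·y_lumber = 49; 3·y_finishing + 3·y_lumber = 30.
This yields shadow prices y_finishing = 1, y_lumber = 9.
Shadow price of finishing = 1.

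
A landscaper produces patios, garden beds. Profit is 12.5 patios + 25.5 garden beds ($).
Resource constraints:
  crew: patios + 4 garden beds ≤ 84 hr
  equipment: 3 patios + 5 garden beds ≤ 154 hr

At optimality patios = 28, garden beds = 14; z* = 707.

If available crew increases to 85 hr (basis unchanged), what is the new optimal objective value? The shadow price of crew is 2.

709

Δb = 1, so new z* = 707 + (2)·(1) = 707 + 2 = 709.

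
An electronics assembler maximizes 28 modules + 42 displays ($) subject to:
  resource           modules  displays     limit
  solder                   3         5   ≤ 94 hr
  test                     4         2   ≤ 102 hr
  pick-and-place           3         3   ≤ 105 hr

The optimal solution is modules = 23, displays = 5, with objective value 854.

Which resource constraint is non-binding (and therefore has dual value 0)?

solder: 94/94 (binding)
test: 102/102 (binding)
pick-and-place: 84/105 (slack 21)
By complementary slackness, a constraint with positive slack has shadow price 0 → pick-and-place.

pick-and-place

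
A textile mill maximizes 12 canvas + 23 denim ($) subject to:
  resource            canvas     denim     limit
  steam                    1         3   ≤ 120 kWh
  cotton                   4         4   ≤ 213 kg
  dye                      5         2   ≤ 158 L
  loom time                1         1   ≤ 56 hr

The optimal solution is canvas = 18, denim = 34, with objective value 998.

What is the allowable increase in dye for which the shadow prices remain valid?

8.125

Binding constraints: steam, dye. The basis is B = [[1,3],[5,2]] with det -13.
Per unit increase in dye, x* moves by d = (0.2308, -0.0769).
The basis stays optimal until cotton becomes binding; allowable increase = 8.125 L.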